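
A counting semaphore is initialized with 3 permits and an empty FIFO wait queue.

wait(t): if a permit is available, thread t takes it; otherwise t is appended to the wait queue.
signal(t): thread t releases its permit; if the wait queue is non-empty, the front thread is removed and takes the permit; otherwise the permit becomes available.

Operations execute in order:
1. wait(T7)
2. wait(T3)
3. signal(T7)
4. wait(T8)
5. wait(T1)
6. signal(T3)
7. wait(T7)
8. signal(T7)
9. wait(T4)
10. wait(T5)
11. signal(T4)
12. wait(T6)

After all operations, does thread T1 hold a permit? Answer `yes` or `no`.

Step 1: wait(T7) -> count=2 queue=[] holders={T7}
Step 2: wait(T3) -> count=1 queue=[] holders={T3,T7}
Step 3: signal(T7) -> count=2 queue=[] holders={T3}
Step 4: wait(T8) -> count=1 queue=[] holders={T3,T8}
Step 5: wait(T1) -> count=0 queue=[] holders={T1,T3,T8}
Step 6: signal(T3) -> count=1 queue=[] holders={T1,T8}
Step 7: wait(T7) -> count=0 queue=[] holders={T1,T7,T8}
Step 8: signal(T7) -> count=1 queue=[] holders={T1,T8}
Step 9: wait(T4) -> count=0 queue=[] holders={T1,T4,T8}
Step 10: wait(T5) -> count=0 queue=[T5] holders={T1,T4,T8}
Step 11: signal(T4) -> count=0 queue=[] holders={T1,T5,T8}
Step 12: wait(T6) -> count=0 queue=[T6] holders={T1,T5,T8}
Final holders: {T1,T5,T8} -> T1 in holders

Answer: yes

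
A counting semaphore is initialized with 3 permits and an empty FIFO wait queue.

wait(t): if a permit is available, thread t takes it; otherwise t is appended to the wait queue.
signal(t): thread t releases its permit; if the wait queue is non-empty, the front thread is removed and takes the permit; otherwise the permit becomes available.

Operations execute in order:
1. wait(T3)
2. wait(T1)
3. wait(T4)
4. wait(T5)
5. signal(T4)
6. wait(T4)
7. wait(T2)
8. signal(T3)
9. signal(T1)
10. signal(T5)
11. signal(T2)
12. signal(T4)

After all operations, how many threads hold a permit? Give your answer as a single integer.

Step 1: wait(T3) -> count=2 queue=[] holders={T3}
Step 2: wait(T1) -> count=1 queue=[] holders={T1,T3}
Step 3: wait(T4) -> count=0 queue=[] holders={T1,T3,T4}
Step 4: wait(T5) -> count=0 queue=[T5] holders={T1,T3,T4}
Step 5: signal(T4) -> count=0 queue=[] holders={T1,T3,T5}
Step 6: wait(T4) -> count=0 queue=[T4] holders={T1,T3,T5}
Step 7: wait(T2) -> count=0 queue=[T4,T2] holders={T1,T3,T5}
Step 8: signal(T3) -> count=0 queue=[T2] holders={T1,T4,T5}
Step 9: signal(T1) -> count=0 queue=[] holders={T2,T4,T5}
Step 10: signal(T5) -> count=1 queue=[] holders={T2,T4}
Step 11: signal(T2) -> count=2 queue=[] holders={T4}
Step 12: signal(T4) -> count=3 queue=[] holders={none}
Final holders: {none} -> 0 thread(s)

Answer: 0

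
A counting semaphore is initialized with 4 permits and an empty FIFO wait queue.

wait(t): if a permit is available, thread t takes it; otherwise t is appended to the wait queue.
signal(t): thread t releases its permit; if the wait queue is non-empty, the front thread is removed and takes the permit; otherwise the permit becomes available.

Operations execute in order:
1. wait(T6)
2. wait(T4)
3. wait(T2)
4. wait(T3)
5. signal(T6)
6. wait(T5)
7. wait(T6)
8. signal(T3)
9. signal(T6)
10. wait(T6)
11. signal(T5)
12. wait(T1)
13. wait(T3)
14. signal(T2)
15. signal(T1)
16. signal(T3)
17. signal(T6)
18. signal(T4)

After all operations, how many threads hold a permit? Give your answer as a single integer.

Answer: 0

Derivation:
Step 1: wait(T6) -> count=3 queue=[] holders={T6}
Step 2: wait(T4) -> count=2 queue=[] holders={T4,T6}
Step 3: wait(T2) -> count=1 queue=[] holders={T2,T4,T6}
Step 4: wait(T3) -> count=0 queue=[] holders={T2,T3,T4,T6}
Step 5: signal(T6) -> count=1 queue=[] holders={T2,T3,T4}
Step 6: wait(T5) -> count=0 queue=[] holders={T2,T3,T4,T5}
Step 7: wait(T6) -> count=0 queue=[T6] holders={T2,T3,T4,T5}
Step 8: signal(T3) -> count=0 queue=[] holders={T2,T4,T5,T6}
Step 9: signal(T6) -> count=1 queue=[] holders={T2,T4,T5}
Step 10: wait(T6) -> count=0 queue=[] holders={T2,T4,T5,T6}
Step 11: signal(T5) -> count=1 queue=[] holders={T2,T4,T6}
Step 12: wait(T1) -> count=0 queue=[] holders={T1,T2,T4,T6}
Step 13: wait(T3) -> count=0 queue=[T3] holders={T1,T2,T4,T6}
Step 14: signal(T2) -> count=0 queue=[] holders={T1,T3,T4,T6}
Step 15: signal(T1) -> count=1 queue=[] holders={T3,T4,T6}
Step 16: signal(T3) -> count=2 queue=[] holders={T4,T6}
Step 17: signal(T6) -> count=3 queue=[] holders={T4}
Step 18: signal(T4) -> count=4 queue=[] holders={none}
Final holders: {none} -> 0 thread(s)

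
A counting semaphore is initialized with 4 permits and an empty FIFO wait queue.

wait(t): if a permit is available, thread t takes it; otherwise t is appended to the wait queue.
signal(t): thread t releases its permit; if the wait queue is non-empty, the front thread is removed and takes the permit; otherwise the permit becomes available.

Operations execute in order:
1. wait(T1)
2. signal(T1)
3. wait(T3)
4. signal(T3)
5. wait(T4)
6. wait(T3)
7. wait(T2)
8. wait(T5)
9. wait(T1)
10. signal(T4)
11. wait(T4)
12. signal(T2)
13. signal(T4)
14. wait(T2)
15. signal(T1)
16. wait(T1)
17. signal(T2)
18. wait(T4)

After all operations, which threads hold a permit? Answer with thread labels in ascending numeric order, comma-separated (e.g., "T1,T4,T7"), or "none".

Step 1: wait(T1) -> count=3 queue=[] holders={T1}
Step 2: signal(T1) -> count=4 queue=[] holders={none}
Step 3: wait(T3) -> count=3 queue=[] holders={T3}
Step 4: signal(T3) -> count=4 queue=[] holders={none}
Step 5: wait(T4) -> count=3 queue=[] holders={T4}
Step 6: wait(T3) -> count=2 queue=[] holders={T3,T4}
Step 7: wait(T2) -> count=1 queue=[] holders={T2,T3,T4}
Step 8: wait(T5) -> count=0 queue=[] holders={T2,T3,T4,T5}
Step 9: wait(T1) -> count=0 queue=[T1] holders={T2,T3,T4,T5}
Step 10: signal(T4) -> count=0 queue=[] holders={T1,T2,T3,T5}
Step 11: wait(T4) -> count=0 queue=[T4] holders={T1,T2,T3,T5}
Step 12: signal(T2) -> count=0 queue=[] holders={T1,T3,T4,T5}
Step 13: signal(T4) -> count=1 queue=[] holders={T1,T3,T5}
Step 14: wait(T2) -> count=0 queue=[] holders={T1,T2,T3,T5}
Step 15: signal(T1) -> count=1 queue=[] holders={T2,T3,T5}
Step 16: wait(T1) -> count=0 queue=[] holders={T1,T2,T3,T5}
Step 17: signal(T2) -> count=1 queue=[] holders={T1,T3,T5}
Step 18: wait(T4) -> count=0 queue=[] holders={T1,T3,T4,T5}
Final holders: T1,T3,T4,T5

Answer: T1,T3,T4,T5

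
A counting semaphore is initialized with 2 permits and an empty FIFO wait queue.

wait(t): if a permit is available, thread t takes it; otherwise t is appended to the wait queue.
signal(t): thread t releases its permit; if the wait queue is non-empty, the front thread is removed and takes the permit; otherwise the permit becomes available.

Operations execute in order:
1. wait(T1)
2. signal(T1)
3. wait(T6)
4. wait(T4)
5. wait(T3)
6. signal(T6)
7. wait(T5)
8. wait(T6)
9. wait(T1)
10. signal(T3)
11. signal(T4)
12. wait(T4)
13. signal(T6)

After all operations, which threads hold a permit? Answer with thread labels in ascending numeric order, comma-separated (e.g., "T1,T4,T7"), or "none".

Step 1: wait(T1) -> count=1 queue=[] holders={T1}
Step 2: signal(T1) -> count=2 queue=[] holders={none}
Step 3: wait(T6) -> count=1 queue=[] holders={T6}
Step 4: wait(T4) -> count=0 queue=[] holders={T4,T6}
Step 5: wait(T3) -> count=0 queue=[T3] holders={T4,T6}
Step 6: signal(T6) -> count=0 queue=[] holders={T3,T4}
Step 7: wait(T5) -> count=0 queue=[T5] holders={T3,T4}
Step 8: wait(T6) -> count=0 queue=[T5,T6] holders={T3,T4}
Step 9: wait(T1) -> count=0 queue=[T5,T6,T1] holders={T3,T4}
Step 10: signal(T3) -> count=0 queue=[T6,T1] holders={T4,T5}
Step 11: signal(T4) -> count=0 queue=[T1] holders={T5,T6}
Step 12: wait(T4) -> count=0 queue=[T1,T4] holders={T5,T6}
Step 13: signal(T6) -> count=0 queue=[T4] holders={T1,T5}
Final holders: T1,T5

Answer: T1,T5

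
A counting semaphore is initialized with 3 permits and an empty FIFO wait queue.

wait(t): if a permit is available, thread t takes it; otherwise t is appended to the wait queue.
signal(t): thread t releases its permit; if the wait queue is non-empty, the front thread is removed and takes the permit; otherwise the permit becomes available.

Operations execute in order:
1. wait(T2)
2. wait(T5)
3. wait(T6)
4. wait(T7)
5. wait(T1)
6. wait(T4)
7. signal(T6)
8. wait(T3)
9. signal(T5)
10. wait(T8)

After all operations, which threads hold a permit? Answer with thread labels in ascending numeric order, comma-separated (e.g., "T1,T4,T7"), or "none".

Answer: T1,T2,T7

Derivation:
Step 1: wait(T2) -> count=2 queue=[] holders={T2}
Step 2: wait(T5) -> count=1 queue=[] holders={T2,T5}
Step 3: wait(T6) -> count=0 queue=[] holders={T2,T5,T6}
Step 4: wait(T7) -> count=0 queue=[T7] holders={T2,T5,T6}
Step 5: wait(T1) -> count=0 queue=[T7,T1] holders={T2,T5,T6}
Step 6: wait(T4) -> count=0 queue=[T7,T1,T4] holders={T2,T5,T6}
Step 7: signal(T6) -> count=0 queue=[T1,T4] holders={T2,T5,T7}
Step 8: wait(T3) -> count=0 queue=[T1,T4,T3] holders={T2,T5,T7}
Step 9: signal(T5) -> count=0 queue=[T4,T3] holders={T1,T2,T7}
Step 10: wait(T8) -> count=0 queue=[T4,T3,T8] holders={T1,T2,T7}
Final holders: T1,T2,T7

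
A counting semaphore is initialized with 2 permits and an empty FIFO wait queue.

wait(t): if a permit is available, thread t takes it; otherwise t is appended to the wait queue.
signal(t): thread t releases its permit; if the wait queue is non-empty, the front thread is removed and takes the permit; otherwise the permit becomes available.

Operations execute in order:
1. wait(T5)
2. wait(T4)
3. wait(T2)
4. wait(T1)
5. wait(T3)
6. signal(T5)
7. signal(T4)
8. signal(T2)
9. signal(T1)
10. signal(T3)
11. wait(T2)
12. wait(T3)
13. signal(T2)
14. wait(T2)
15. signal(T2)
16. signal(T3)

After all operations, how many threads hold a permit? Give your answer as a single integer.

Answer: 0

Derivation:
Step 1: wait(T5) -> count=1 queue=[] holders={T5}
Step 2: wait(T4) -> count=0 queue=[] holders={T4,T5}
Step 3: wait(T2) -> count=0 queue=[T2] holders={T4,T5}
Step 4: wait(T1) -> count=0 queue=[T2,T1] holders={T4,T5}
Step 5: wait(T3) -> count=0 queue=[T2,T1,T3] holders={T4,T5}
Step 6: signal(T5) -> count=0 queue=[T1,T3] holders={T2,T4}
Step 7: signal(T4) -> count=0 queue=[T3] holders={T1,T2}
Step 8: signal(T2) -> count=0 queue=[] holders={T1,T3}
Step 9: signal(T1) -> count=1 queue=[] holders={T3}
Step 10: signal(T3) -> count=2 queue=[] holders={none}
Step 11: wait(T2) -> count=1 queue=[] holders={T2}
Step 12: wait(T3) -> count=0 queue=[] holders={T2,T3}
Step 13: signal(T2) -> count=1 queue=[] holders={T3}
Step 14: wait(T2) -> count=0 queue=[] holders={T2,T3}
Step 15: signal(T2) -> count=1 queue=[] holders={T3}
Step 16: signal(T3) -> count=2 queue=[] holders={none}
Final holders: {none} -> 0 thread(s)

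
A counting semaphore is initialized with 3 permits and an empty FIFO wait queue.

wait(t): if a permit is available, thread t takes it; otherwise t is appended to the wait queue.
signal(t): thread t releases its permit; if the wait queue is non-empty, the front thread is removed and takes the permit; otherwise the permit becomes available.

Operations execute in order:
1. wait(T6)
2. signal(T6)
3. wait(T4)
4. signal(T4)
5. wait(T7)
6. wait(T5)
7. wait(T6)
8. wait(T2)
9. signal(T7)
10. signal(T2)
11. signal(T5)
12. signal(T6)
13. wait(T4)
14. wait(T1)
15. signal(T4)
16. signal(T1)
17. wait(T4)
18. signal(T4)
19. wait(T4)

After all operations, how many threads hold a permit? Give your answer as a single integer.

Answer: 1

Derivation:
Step 1: wait(T6) -> count=2 queue=[] holders={T6}
Step 2: signal(T6) -> count=3 queue=[] holders={none}
Step 3: wait(T4) -> count=2 queue=[] holders={T4}
Step 4: signal(T4) -> count=3 queue=[] holders={none}
Step 5: wait(T7) -> count=2 queue=[] holders={T7}
Step 6: wait(T5) -> count=1 queue=[] holders={T5,T7}
Step 7: wait(T6) -> count=0 queue=[] holders={T5,T6,T7}
Step 8: wait(T2) -> count=0 queue=[T2] holders={T5,T6,T7}
Step 9: signal(T7) -> count=0 queue=[] holders={T2,T5,T6}
Step 10: signal(T2) -> count=1 queue=[] holders={T5,T6}
Step 11: signal(T5) -> count=2 queue=[] holders={T6}
Step 12: signal(T6) -> count=3 queue=[] holders={none}
Step 13: wait(T4) -> count=2 queue=[] holders={T4}
Step 14: wait(T1) -> count=1 queue=[] holders={T1,T4}
Step 15: signal(T4) -> count=2 queue=[] holders={T1}
Step 16: signal(T1) -> count=3 queue=[] holders={none}
Step 17: wait(T4) -> count=2 queue=[] holders={T4}
Step 18: signal(T4) -> count=3 queue=[] holders={none}
Step 19: wait(T4) -> count=2 queue=[] holders={T4}
Final holders: {T4} -> 1 thread(s)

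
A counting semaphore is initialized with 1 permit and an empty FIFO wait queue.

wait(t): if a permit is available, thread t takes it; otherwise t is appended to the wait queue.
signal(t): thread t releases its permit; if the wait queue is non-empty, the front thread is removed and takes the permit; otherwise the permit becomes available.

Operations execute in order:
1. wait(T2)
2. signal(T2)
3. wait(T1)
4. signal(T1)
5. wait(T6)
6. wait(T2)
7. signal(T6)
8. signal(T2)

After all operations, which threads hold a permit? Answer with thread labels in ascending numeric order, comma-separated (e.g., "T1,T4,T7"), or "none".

Step 1: wait(T2) -> count=0 queue=[] holders={T2}
Step 2: signal(T2) -> count=1 queue=[] holders={none}
Step 3: wait(T1) -> count=0 queue=[] holders={T1}
Step 4: signal(T1) -> count=1 queue=[] holders={none}
Step 5: wait(T6) -> count=0 queue=[] holders={T6}
Step 6: wait(T2) -> count=0 queue=[T2] holders={T6}
Step 7: signal(T6) -> count=0 queue=[] holders={T2}
Step 8: signal(T2) -> count=1 queue=[] holders={none}
Final holders: none

Answer: none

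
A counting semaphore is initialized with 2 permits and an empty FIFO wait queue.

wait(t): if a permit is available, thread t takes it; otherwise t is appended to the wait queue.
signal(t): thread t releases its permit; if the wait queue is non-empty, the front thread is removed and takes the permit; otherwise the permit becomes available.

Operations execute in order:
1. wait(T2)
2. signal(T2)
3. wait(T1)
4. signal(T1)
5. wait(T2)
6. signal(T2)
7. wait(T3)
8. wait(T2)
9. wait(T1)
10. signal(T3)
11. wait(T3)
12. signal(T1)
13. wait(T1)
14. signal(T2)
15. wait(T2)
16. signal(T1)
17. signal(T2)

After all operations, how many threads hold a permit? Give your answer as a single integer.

Answer: 1

Derivation:
Step 1: wait(T2) -> count=1 queue=[] holders={T2}
Step 2: signal(T2) -> count=2 queue=[] holders={none}
Step 3: wait(T1) -> count=1 queue=[] holders={T1}
Step 4: signal(T1) -> count=2 queue=[] holders={none}
Step 5: wait(T2) -> count=1 queue=[] holders={T2}
Step 6: signal(T2) -> count=2 queue=[] holders={none}
Step 7: wait(T3) -> count=1 queue=[] holders={T3}
Step 8: wait(T2) -> count=0 queue=[] holders={T2,T3}
Step 9: wait(T1) -> count=0 queue=[T1] holders={T2,T3}
Step 10: signal(T3) -> count=0 queue=[] holders={T1,T2}
Step 11: wait(T3) -> count=0 queue=[T3] holders={T1,T2}
Step 12: signal(T1) -> count=0 queue=[] holders={T2,T3}
Step 13: wait(T1) -> count=0 queue=[T1] holders={T2,T3}
Step 14: signal(T2) -> count=0 queue=[] holders={T1,T3}
Step 15: wait(T2) -> count=0 queue=[T2] holders={T1,T3}
Step 16: signal(T1) -> count=0 queue=[] holders={T2,T3}
Step 17: signal(T2) -> count=1 queue=[] holders={T3}
Final holders: {T3} -> 1 thread(s)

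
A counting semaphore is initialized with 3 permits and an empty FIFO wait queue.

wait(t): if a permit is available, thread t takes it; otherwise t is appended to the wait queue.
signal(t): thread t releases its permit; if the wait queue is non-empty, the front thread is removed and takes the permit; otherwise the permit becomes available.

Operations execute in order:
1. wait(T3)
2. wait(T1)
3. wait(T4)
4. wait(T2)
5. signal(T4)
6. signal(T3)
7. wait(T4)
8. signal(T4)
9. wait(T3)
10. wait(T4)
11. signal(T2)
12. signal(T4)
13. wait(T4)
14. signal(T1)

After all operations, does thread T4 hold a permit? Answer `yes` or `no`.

Step 1: wait(T3) -> count=2 queue=[] holders={T3}
Step 2: wait(T1) -> count=1 queue=[] holders={T1,T3}
Step 3: wait(T4) -> count=0 queue=[] holders={T1,T3,T4}
Step 4: wait(T2) -> count=0 queue=[T2] holders={T1,T3,T4}
Step 5: signal(T4) -> count=0 queue=[] holders={T1,T2,T3}
Step 6: signal(T3) -> count=1 queue=[] holders={T1,T2}
Step 7: wait(T4) -> count=0 queue=[] holders={T1,T2,T4}
Step 8: signal(T4) -> count=1 queue=[] holders={T1,T2}
Step 9: wait(T3) -> count=0 queue=[] holders={T1,T2,T3}
Step 10: wait(T4) -> count=0 queue=[T4] holders={T1,T2,T3}
Step 11: signal(T2) -> count=0 queue=[] holders={T1,T3,T4}
Step 12: signal(T4) -> count=1 queue=[] holders={T1,T3}
Step 13: wait(T4) -> count=0 queue=[] holders={T1,T3,T4}
Step 14: signal(T1) -> count=1 queue=[] holders={T3,T4}
Final holders: {T3,T4} -> T4 in holders

Answer: yes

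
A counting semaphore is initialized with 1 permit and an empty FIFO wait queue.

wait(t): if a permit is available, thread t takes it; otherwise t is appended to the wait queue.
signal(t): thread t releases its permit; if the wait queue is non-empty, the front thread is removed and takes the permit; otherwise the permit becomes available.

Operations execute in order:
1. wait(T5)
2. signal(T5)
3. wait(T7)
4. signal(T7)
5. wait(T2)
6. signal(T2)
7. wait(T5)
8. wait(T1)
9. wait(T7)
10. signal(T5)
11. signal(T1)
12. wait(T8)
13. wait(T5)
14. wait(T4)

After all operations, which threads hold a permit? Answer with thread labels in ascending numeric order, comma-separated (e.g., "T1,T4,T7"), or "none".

Step 1: wait(T5) -> count=0 queue=[] holders={T5}
Step 2: signal(T5) -> count=1 queue=[] holders={none}
Step 3: wait(T7) -> count=0 queue=[] holders={T7}
Step 4: signal(T7) -> count=1 queue=[] holders={none}
Step 5: wait(T2) -> count=0 queue=[] holders={T2}
Step 6: signal(T2) -> count=1 queue=[] holders={none}
Step 7: wait(T5) -> count=0 queue=[] holders={T5}
Step 8: wait(T1) -> count=0 queue=[T1] holders={T5}
Step 9: wait(T7) -> count=0 queue=[T1,T7] holders={T5}
Step 10: signal(T5) -> count=0 queue=[T7] holders={T1}
Step 11: signal(T1) -> count=0 queue=[] holders={T7}
Step 12: wait(T8) -> count=0 queue=[T8] holders={T7}
Step 13: wait(T5) -> count=0 queue=[T8,T5] holders={T7}
Step 14: wait(T4) -> count=0 queue=[T8,T5,T4] holders={T7}
Final holders: T7

Answer: T7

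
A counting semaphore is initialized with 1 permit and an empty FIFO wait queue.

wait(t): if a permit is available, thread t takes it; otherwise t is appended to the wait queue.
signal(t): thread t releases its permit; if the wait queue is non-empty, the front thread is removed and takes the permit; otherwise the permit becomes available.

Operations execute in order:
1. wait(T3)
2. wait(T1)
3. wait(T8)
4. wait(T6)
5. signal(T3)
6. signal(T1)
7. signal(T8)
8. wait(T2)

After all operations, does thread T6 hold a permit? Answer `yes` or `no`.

Step 1: wait(T3) -> count=0 queue=[] holders={T3}
Step 2: wait(T1) -> count=0 queue=[T1] holders={T3}
Step 3: wait(T8) -> count=0 queue=[T1,T8] holders={T3}
Step 4: wait(T6) -> count=0 queue=[T1,T8,T6] holders={T3}
Step 5: signal(T3) -> count=0 queue=[T8,T6] holders={T1}
Step 6: signal(T1) -> count=0 queue=[T6] holders={T8}
Step 7: signal(T8) -> count=0 queue=[] holders={T6}
Step 8: wait(T2) -> count=0 queue=[T2] holders={T6}
Final holders: {T6} -> T6 in holders

Answer: yes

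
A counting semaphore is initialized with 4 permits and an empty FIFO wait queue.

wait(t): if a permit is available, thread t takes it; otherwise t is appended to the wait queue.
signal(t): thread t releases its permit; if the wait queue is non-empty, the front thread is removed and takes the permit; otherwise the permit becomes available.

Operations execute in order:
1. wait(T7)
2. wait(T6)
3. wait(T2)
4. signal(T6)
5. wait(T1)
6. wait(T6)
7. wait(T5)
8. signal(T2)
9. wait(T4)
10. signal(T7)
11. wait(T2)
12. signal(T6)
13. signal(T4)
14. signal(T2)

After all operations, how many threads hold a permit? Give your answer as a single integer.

Answer: 2

Derivation:
Step 1: wait(T7) -> count=3 queue=[] holders={T7}
Step 2: wait(T6) -> count=2 queue=[] holders={T6,T7}
Step 3: wait(T2) -> count=1 queue=[] holders={T2,T6,T7}
Step 4: signal(T6) -> count=2 queue=[] holders={T2,T7}
Step 5: wait(T1) -> count=1 queue=[] holders={T1,T2,T7}
Step 6: wait(T6) -> count=0 queue=[] holders={T1,T2,T6,T7}
Step 7: wait(T5) -> count=0 queue=[T5] holders={T1,T2,T6,T7}
Step 8: signal(T2) -> count=0 queue=[] holders={T1,T5,T6,T7}
Step 9: wait(T4) -> count=0 queue=[T4] holders={T1,T5,T6,T7}
Step 10: signal(T7) -> count=0 queue=[] holders={T1,T4,T5,T6}
Step 11: wait(T2) -> count=0 queue=[T2] holders={T1,T4,T5,T6}
Step 12: signal(T6) -> count=0 queue=[] holders={T1,T2,T4,T5}
Step 13: signal(T4) -> count=1 queue=[] holders={T1,T2,T5}
Step 14: signal(T2) -> count=2 queue=[] holders={T1,T5}
Final holders: {T1,T5} -> 2 thread(s)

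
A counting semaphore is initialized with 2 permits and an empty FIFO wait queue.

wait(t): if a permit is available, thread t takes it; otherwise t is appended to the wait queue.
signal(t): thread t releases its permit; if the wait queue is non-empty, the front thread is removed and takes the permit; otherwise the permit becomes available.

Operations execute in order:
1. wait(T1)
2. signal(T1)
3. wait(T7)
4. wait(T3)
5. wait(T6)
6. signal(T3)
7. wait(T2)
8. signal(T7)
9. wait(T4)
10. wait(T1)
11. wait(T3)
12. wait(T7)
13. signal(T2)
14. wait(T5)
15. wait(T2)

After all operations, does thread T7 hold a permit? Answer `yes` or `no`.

Answer: no

Derivation:
Step 1: wait(T1) -> count=1 queue=[] holders={T1}
Step 2: signal(T1) -> count=2 queue=[] holders={none}
Step 3: wait(T7) -> count=1 queue=[] holders={T7}
Step 4: wait(T3) -> count=0 queue=[] holders={T3,T7}
Step 5: wait(T6) -> count=0 queue=[T6] holders={T3,T7}
Step 6: signal(T3) -> count=0 queue=[] holders={T6,T7}
Step 7: wait(T2) -> count=0 queue=[T2] holders={T6,T7}
Step 8: signal(T7) -> count=0 queue=[] holders={T2,T6}
Step 9: wait(T4) -> count=0 queue=[T4] holders={T2,T6}
Step 10: wait(T1) -> count=0 queue=[T4,T1] holders={T2,T6}
Step 11: wait(T3) -> count=0 queue=[T4,T1,T3] holders={T2,T6}
Step 12: wait(T7) -> count=0 queue=[T4,T1,T3,T7] holders={T2,T6}
Step 13: signal(T2) -> count=0 queue=[T1,T3,T7] holders={T4,T6}
Step 14: wait(T5) -> count=0 queue=[T1,T3,T7,T5] holders={T4,T6}
Step 15: wait(T2) -> count=0 queue=[T1,T3,T7,T5,T2] holders={T4,T6}
Final holders: {T4,T6} -> T7 not in holders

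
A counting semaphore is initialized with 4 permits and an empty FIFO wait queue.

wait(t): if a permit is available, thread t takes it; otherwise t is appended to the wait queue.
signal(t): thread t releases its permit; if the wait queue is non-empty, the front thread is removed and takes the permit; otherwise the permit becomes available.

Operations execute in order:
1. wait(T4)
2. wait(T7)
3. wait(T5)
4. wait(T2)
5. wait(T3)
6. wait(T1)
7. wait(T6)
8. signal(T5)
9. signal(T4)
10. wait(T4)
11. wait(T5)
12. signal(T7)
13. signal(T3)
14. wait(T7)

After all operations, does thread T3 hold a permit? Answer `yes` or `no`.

Step 1: wait(T4) -> count=3 queue=[] holders={T4}
Step 2: wait(T7) -> count=2 queue=[] holders={T4,T7}
Step 3: wait(T5) -> count=1 queue=[] holders={T4,T5,T7}
Step 4: wait(T2) -> count=0 queue=[] holders={T2,T4,T5,T7}
Step 5: wait(T3) -> count=0 queue=[T3] holders={T2,T4,T5,T7}
Step 6: wait(T1) -> count=0 queue=[T3,T1] holders={T2,T4,T5,T7}
Step 7: wait(T6) -> count=0 queue=[T3,T1,T6] holders={T2,T4,T5,T7}
Step 8: signal(T5) -> count=0 queue=[T1,T6] holders={T2,T3,T4,T7}
Step 9: signal(T4) -> count=0 queue=[T6] holders={T1,T2,T3,T7}
Step 10: wait(T4) -> count=0 queue=[T6,T4] holders={T1,T2,T3,T7}
Step 11: wait(T5) -> count=0 queue=[T6,T4,T5] holders={T1,T2,T3,T7}
Step 12: signal(T7) -> count=0 queue=[T4,T5] holders={T1,T2,T3,T6}
Step 13: signal(T3) -> count=0 queue=[T5] holders={T1,T2,T4,T6}
Step 14: wait(T7) -> count=0 queue=[T5,T7] holders={T1,T2,T4,T6}
Final holders: {T1,T2,T4,T6} -> T3 not in holders

Answer: no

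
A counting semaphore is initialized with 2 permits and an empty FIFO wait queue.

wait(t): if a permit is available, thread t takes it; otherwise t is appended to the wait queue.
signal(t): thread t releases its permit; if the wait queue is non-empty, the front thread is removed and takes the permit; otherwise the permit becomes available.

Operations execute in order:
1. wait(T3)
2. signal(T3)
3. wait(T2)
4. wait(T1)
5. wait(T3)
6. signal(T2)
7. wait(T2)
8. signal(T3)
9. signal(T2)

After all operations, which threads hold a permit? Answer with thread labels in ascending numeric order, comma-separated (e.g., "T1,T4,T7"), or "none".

Answer: T1

Derivation:
Step 1: wait(T3) -> count=1 queue=[] holders={T3}
Step 2: signal(T3) -> count=2 queue=[] holders={none}
Step 3: wait(T2) -> count=1 queue=[] holders={T2}
Step 4: wait(T1) -> count=0 queue=[] holders={T1,T2}
Step 5: wait(T3) -> count=0 queue=[T3] holders={T1,T2}
Step 6: signal(T2) -> count=0 queue=[] holders={T1,T3}
Step 7: wait(T2) -> count=0 queue=[T2] holders={T1,T3}
Step 8: signal(T3) -> count=0 queue=[] holders={T1,T2}
Step 9: signal(T2) -> count=1 queue=[] holders={T1}
Final holders: T1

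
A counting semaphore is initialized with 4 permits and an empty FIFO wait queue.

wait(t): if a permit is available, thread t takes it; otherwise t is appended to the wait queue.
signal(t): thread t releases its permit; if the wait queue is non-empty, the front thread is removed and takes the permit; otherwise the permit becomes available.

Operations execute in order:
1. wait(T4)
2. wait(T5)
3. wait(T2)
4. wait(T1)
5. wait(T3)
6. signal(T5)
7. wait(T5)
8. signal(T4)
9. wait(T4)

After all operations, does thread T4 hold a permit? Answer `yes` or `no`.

Answer: no

Derivation:
Step 1: wait(T4) -> count=3 queue=[] holders={T4}
Step 2: wait(T5) -> count=2 queue=[] holders={T4,T5}
Step 3: wait(T2) -> count=1 queue=[] holders={T2,T4,T5}
Step 4: wait(T1) -> count=0 queue=[] holders={T1,T2,T4,T5}
Step 5: wait(T3) -> count=0 queue=[T3] holders={T1,T2,T4,T5}
Step 6: signal(T5) -> count=0 queue=[] holders={T1,T2,T3,T4}
Step 7: wait(T5) -> count=0 queue=[T5] holders={T1,T2,T3,T4}
Step 8: signal(T4) -> count=0 queue=[] holders={T1,T2,T3,T5}
Step 9: wait(T4) -> count=0 queue=[T4] holders={T1,T2,T3,T5}
Final holders: {T1,T2,T3,T5} -> T4 not in holders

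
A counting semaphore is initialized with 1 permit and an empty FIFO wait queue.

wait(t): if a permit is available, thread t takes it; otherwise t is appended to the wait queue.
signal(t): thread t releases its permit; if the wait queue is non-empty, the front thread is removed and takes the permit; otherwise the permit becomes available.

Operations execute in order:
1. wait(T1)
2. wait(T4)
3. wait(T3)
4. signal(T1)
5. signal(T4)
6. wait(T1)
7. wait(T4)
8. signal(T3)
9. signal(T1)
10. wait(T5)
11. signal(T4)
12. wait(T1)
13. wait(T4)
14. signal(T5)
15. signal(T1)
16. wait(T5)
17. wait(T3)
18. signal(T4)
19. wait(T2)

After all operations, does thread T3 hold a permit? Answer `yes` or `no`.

Step 1: wait(T1) -> count=0 queue=[] holders={T1}
Step 2: wait(T4) -> count=0 queue=[T4] holders={T1}
Step 3: wait(T3) -> count=0 queue=[T4,T3] holders={T1}
Step 4: signal(T1) -> count=0 queue=[T3] holders={T4}
Step 5: signal(T4) -> count=0 queue=[] holders={T3}
Step 6: wait(T1) -> count=0 queue=[T1] holders={T3}
Step 7: wait(T4) -> count=0 queue=[T1,T4] holders={T3}
Step 8: signal(T3) -> count=0 queue=[T4] holders={T1}
Step 9: signal(T1) -> count=0 queue=[] holders={T4}
Step 10: wait(T5) -> count=0 queue=[T5] holders={T4}
Step 11: signal(T4) -> count=0 queue=[] holders={T5}
Step 12: wait(T1) -> count=0 queue=[T1] holders={T5}
Step 13: wait(T4) -> count=0 queue=[T1,T4] holders={T5}
Step 14: signal(T5) -> count=0 queue=[T4] holders={T1}
Step 15: signal(T1) -> count=0 queue=[] holders={T4}
Step 16: wait(T5) -> count=0 queue=[T5] holders={T4}
Step 17: wait(T3) -> count=0 queue=[T5,T3] holders={T4}
Step 18: signal(T4) -> count=0 queue=[T3] holders={T5}
Step 19: wait(T2) -> count=0 queue=[T3,T2] holders={T5}
Final holders: {T5} -> T3 not in holders

Answer: no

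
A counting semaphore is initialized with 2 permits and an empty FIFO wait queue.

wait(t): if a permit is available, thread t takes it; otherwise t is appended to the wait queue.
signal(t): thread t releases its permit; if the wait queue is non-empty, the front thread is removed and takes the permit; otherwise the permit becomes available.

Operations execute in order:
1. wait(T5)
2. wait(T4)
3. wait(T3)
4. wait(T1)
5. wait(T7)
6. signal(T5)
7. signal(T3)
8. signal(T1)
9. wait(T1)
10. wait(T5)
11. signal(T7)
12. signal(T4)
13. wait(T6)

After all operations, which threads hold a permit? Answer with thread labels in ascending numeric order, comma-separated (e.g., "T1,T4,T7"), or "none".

Step 1: wait(T5) -> count=1 queue=[] holders={T5}
Step 2: wait(T4) -> count=0 queue=[] holders={T4,T5}
Step 3: wait(T3) -> count=0 queue=[T3] holders={T4,T5}
Step 4: wait(T1) -> count=0 queue=[T3,T1] holders={T4,T5}
Step 5: wait(T7) -> count=0 queue=[T3,T1,T7] holders={T4,T5}
Step 6: signal(T5) -> count=0 queue=[T1,T7] holders={T3,T4}
Step 7: signal(T3) -> count=0 queue=[T7] holders={T1,T4}
Step 8: signal(T1) -> count=0 queue=[] holders={T4,T7}
Step 9: wait(T1) -> count=0 queue=[T1] holders={T4,T7}
Step 10: wait(T5) -> count=0 queue=[T1,T5] holders={T4,T7}
Step 11: signal(T7) -> count=0 queue=[T5] holders={T1,T4}
Step 12: signal(T4) -> count=0 queue=[] holders={T1,T5}
Step 13: wait(T6) -> count=0 queue=[T6] holders={T1,T5}
Final holders: T1,T5

Answer: T1,T5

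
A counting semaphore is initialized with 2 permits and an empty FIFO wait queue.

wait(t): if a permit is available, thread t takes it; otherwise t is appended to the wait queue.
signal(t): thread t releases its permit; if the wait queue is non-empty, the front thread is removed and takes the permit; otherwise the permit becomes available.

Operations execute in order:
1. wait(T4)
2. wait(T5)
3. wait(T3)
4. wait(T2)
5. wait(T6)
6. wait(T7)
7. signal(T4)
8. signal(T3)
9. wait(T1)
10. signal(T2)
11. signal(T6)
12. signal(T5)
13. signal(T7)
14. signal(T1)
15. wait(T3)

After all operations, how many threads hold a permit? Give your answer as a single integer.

Answer: 1

Derivation:
Step 1: wait(T4) -> count=1 queue=[] holders={T4}
Step 2: wait(T5) -> count=0 queue=[] holders={T4,T5}
Step 3: wait(T3) -> count=0 queue=[T3] holders={T4,T5}
Step 4: wait(T2) -> count=0 queue=[T3,T2] holders={T4,T5}
Step 5: wait(T6) -> count=0 queue=[T3,T2,T6] holders={T4,T5}
Step 6: wait(T7) -> count=0 queue=[T3,T2,T6,T7] holders={T4,T5}
Step 7: signal(T4) -> count=0 queue=[T2,T6,T7] holders={T3,T5}
Step 8: signal(T3) -> count=0 queue=[T6,T7] holders={T2,T5}
Step 9: wait(T1) -> count=0 queue=[T6,T7,T1] holders={T2,T5}
Step 10: signal(T2) -> count=0 queue=[T7,T1] holders={T5,T6}
Step 11: signal(T6) -> count=0 queue=[T1] holders={T5,T7}
Step 12: signal(T5) -> count=0 queue=[] holders={T1,T7}
Step 13: signal(T7) -> count=1 queue=[] holders={T1}
Step 14: signal(T1) -> count=2 queue=[] holders={none}
Step 15: wait(T3) -> count=1 queue=[] holders={T3}
Final holders: {T3} -> 1 thread(s)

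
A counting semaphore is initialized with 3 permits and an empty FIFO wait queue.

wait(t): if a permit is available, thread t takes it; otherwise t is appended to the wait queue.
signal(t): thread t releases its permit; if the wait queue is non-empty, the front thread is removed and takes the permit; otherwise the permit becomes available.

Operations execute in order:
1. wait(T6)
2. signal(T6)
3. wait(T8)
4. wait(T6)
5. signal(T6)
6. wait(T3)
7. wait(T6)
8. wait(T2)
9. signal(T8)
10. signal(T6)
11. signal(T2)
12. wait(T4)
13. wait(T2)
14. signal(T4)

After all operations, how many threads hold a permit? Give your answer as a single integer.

Answer: 2

Derivation:
Step 1: wait(T6) -> count=2 queue=[] holders={T6}
Step 2: signal(T6) -> count=3 queue=[] holders={none}
Step 3: wait(T8) -> count=2 queue=[] holders={T8}
Step 4: wait(T6) -> count=1 queue=[] holders={T6,T8}
Step 5: signal(T6) -> count=2 queue=[] holders={T8}
Step 6: wait(T3) -> count=1 queue=[] holders={T3,T8}
Step 7: wait(T6) -> count=0 queue=[] holders={T3,T6,T8}
Step 8: wait(T2) -> count=0 queue=[T2] holders={T3,T6,T8}
Step 9: signal(T8) -> count=0 queue=[] holders={T2,T3,T6}
Step 10: signal(T6) -> count=1 queue=[] holders={T2,T3}
Step 11: signal(T2) -> count=2 queue=[] holders={T3}
Step 12: wait(T4) -> count=1 queue=[] holders={T3,T4}
Step 13: wait(T2) -> count=0 queue=[] holders={T2,T3,T4}
Step 14: signal(T4) -> count=1 queue=[] holders={T2,T3}
Final holders: {T2,T3} -> 2 thread(s)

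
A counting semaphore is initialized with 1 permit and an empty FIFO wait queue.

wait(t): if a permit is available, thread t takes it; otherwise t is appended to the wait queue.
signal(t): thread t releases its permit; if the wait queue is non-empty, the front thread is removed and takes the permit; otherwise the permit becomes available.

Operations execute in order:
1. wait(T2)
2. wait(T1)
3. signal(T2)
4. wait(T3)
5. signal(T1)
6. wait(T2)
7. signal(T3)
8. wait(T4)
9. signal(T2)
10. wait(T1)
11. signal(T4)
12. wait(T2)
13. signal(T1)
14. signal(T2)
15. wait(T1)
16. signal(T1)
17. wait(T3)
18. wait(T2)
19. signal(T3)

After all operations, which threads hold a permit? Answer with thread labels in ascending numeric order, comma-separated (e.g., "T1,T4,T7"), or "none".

Answer: T2

Derivation:
Step 1: wait(T2) -> count=0 queue=[] holders={T2}
Step 2: wait(T1) -> count=0 queue=[T1] holders={T2}
Step 3: signal(T2) -> count=0 queue=[] holders={T1}
Step 4: wait(T3) -> count=0 queue=[T3] holders={T1}
Step 5: signal(T1) -> count=0 queue=[] holders={T3}
Step 6: wait(T2) -> count=0 queue=[T2] holders={T3}
Step 7: signal(T3) -> count=0 queue=[] holders={T2}
Step 8: wait(T4) -> count=0 queue=[T4] holders={T2}
Step 9: signal(T2) -> count=0 queue=[] holders={T4}
Step 10: wait(T1) -> count=0 queue=[T1] holders={T4}
Step 11: signal(T4) -> count=0 queue=[] holders={T1}
Step 12: wait(T2) -> count=0 queue=[T2] holders={T1}
Step 13: signal(T1) -> count=0 queue=[] holders={T2}
Step 14: signal(T2) -> count=1 queue=[] holders={none}
Step 15: wait(T1) -> count=0 queue=[] holders={T1}
Step 16: signal(T1) -> count=1 queue=[] holders={none}
Step 17: wait(T3) -> count=0 queue=[] holders={T3}
Step 18: wait(T2) -> count=0 queue=[T2] holders={T3}
Step 19: signal(T3) -> count=0 queue=[] holders={T2}
Final holders: T2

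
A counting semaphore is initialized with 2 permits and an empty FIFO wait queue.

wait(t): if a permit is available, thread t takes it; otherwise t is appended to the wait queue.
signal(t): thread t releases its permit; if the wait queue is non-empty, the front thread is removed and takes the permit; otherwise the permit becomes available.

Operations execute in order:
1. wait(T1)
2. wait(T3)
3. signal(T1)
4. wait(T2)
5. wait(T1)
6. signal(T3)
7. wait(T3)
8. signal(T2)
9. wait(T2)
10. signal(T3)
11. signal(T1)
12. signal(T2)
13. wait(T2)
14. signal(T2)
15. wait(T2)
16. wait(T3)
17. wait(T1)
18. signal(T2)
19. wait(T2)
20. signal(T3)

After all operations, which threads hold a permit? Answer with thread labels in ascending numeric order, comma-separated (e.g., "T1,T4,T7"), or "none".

Step 1: wait(T1) -> count=1 queue=[] holders={T1}
Step 2: wait(T3) -> count=0 queue=[] holders={T1,T3}
Step 3: signal(T1) -> count=1 queue=[] holders={T3}
Step 4: wait(T2) -> count=0 queue=[] holders={T2,T3}
Step 5: wait(T1) -> count=0 queue=[T1] holders={T2,T3}
Step 6: signal(T3) -> count=0 queue=[] holders={T1,T2}
Step 7: wait(T3) -> count=0 queue=[T3] holders={T1,T2}
Step 8: signal(T2) -> count=0 queue=[] holders={T1,T3}
Step 9: wait(T2) -> count=0 queue=[T2] holders={T1,T3}
Step 10: signal(T3) -> count=0 queue=[] holders={T1,T2}
Step 11: signal(T1) -> count=1 queue=[] holders={T2}
Step 12: signal(T2) -> count=2 queue=[] holders={none}
Step 13: wait(T2) -> count=1 queue=[] holders={T2}
Step 14: signal(T2) -> count=2 queue=[] holders={none}
Step 15: wait(T2) -> count=1 queue=[] holders={T2}
Step 16: wait(T3) -> count=0 queue=[] holders={T2,T3}
Step 17: wait(T1) -> count=0 queue=[T1] holders={T2,T3}
Step 18: signal(T2) -> count=0 queue=[] holders={T1,T3}
Step 19: wait(T2) -> count=0 queue=[T2] holders={T1,T3}
Step 20: signal(T3) -> count=0 queue=[] holders={T1,T2}
Final holders: T1,T2

Answer: T1,T2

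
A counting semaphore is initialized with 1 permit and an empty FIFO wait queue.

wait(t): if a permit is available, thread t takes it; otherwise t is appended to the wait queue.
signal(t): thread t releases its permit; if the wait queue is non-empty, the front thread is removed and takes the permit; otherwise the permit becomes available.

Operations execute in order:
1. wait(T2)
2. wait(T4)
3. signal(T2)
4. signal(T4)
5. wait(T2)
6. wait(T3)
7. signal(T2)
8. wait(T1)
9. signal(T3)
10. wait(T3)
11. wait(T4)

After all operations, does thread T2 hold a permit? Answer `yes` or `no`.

Answer: no

Derivation:
Step 1: wait(T2) -> count=0 queue=[] holders={T2}
Step 2: wait(T4) -> count=0 queue=[T4] holders={T2}
Step 3: signal(T2) -> count=0 queue=[] holders={T4}
Step 4: signal(T4) -> count=1 queue=[] holders={none}
Step 5: wait(T2) -> count=0 queue=[] holders={T2}
Step 6: wait(T3) -> count=0 queue=[T3] holders={T2}
Step 7: signal(T2) -> count=0 queue=[] holders={T3}
Step 8: wait(T1) -> count=0 queue=[T1] holders={T3}
Step 9: signal(T3) -> count=0 queue=[] holders={T1}
Step 10: wait(T3) -> count=0 queue=[T3] holders={T1}
Step 11: wait(T4) -> count=0 queue=[T3,T4] holders={T1}
Final holders: {T1} -> T2 not in holders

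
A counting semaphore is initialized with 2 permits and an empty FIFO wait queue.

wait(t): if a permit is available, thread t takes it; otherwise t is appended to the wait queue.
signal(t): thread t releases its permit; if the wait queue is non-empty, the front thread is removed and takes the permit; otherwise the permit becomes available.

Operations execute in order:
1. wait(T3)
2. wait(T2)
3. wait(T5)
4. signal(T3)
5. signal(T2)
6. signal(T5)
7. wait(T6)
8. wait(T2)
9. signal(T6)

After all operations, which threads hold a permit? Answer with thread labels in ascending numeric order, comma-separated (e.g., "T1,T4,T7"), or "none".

Answer: T2

Derivation:
Step 1: wait(T3) -> count=1 queue=[] holders={T3}
Step 2: wait(T2) -> count=0 queue=[] holders={T2,T3}
Step 3: wait(T5) -> count=0 queue=[T5] holders={T2,T3}
Step 4: signal(T3) -> count=0 queue=[] holders={T2,T5}
Step 5: signal(T2) -> count=1 queue=[] holders={T5}
Step 6: signal(T5) -> count=2 queue=[] holders={none}
Step 7: wait(T6) -> count=1 queue=[] holders={T6}
Step 8: wait(T2) -> count=0 queue=[] holders={T2,T6}
Step 9: signal(T6) -> count=1 queue=[] holders={T2}
Final holders: T2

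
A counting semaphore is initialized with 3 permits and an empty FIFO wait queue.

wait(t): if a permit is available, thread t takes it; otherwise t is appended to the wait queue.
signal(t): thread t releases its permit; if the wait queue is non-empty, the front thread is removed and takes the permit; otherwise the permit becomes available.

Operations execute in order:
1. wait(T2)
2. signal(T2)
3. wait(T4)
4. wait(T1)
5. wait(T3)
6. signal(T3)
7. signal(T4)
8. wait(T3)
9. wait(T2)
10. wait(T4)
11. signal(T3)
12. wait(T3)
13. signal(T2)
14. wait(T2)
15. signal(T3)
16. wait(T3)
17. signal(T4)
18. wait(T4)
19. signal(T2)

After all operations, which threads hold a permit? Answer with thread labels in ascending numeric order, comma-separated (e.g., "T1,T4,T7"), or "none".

Step 1: wait(T2) -> count=2 queue=[] holders={T2}
Step 2: signal(T2) -> count=3 queue=[] holders={none}
Step 3: wait(T4) -> count=2 queue=[] holders={T4}
Step 4: wait(T1) -> count=1 queue=[] holders={T1,T4}
Step 5: wait(T3) -> count=0 queue=[] holders={T1,T3,T4}
Step 6: signal(T3) -> count=1 queue=[] holders={T1,T4}
Step 7: signal(T4) -> count=2 queue=[] holders={T1}
Step 8: wait(T3) -> count=1 queue=[] holders={T1,T3}
Step 9: wait(T2) -> count=0 queue=[] holders={T1,T2,T3}
Step 10: wait(T4) -> count=0 queue=[T4] holders={T1,T2,T3}
Step 11: signal(T3) -> count=0 queue=[] holders={T1,T2,T4}
Step 12: wait(T3) -> count=0 queue=[T3] holders={T1,T2,T4}
Step 13: signal(T2) -> count=0 queue=[] holders={T1,T3,T4}
Step 14: wait(T2) -> count=0 queue=[T2] holders={T1,T3,T4}
Step 15: signal(T3) -> count=0 queue=[] holders={T1,T2,T4}
Step 16: wait(T3) -> count=0 queue=[T3] holders={T1,T2,T4}
Step 17: signal(T4) -> count=0 queue=[] holders={T1,T2,T3}
Step 18: wait(T4) -> count=0 queue=[T4] holders={T1,T2,T3}
Step 19: signal(T2) -> count=0 queue=[] holders={T1,T3,T4}
Final holders: T1,T3,T4

Answer: T1,T3,T4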